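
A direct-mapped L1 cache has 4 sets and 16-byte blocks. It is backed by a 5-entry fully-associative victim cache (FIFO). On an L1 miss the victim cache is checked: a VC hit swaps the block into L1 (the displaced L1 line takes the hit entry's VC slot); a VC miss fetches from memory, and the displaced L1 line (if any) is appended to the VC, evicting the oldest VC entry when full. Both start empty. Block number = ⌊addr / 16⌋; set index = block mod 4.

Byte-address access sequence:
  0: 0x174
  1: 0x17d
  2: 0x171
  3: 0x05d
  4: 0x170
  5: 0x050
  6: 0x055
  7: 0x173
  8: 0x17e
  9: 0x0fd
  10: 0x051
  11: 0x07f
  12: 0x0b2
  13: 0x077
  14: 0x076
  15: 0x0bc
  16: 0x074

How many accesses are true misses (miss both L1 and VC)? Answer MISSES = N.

MISSES = 5

  [0] addr=0x174 blk=23 s=3: MISS | VC []
  [1] addr=0x17d blk=23 s=3: L1-HIT | VC []
  [2] addr=0x171 blk=23 s=3: L1-HIT | VC []
  [3] addr=0x5d blk=5 s=1: MISS | VC []
  [4] addr=0x170 blk=23 s=3: L1-HIT | VC []
  [5] addr=0x50 blk=5 s=1: L1-HIT | VC []
  [6] addr=0x55 blk=5 s=1: L1-HIT | VC []
  [7] addr=0x173 blk=23 s=3: L1-HIT | VC []
  [8] addr=0x17e blk=23 s=3: L1-HIT | VC []
  [9] addr=0xfd blk=15 s=3: MISS | VC [23]
  [10] addr=0x51 blk=5 s=1: L1-HIT | VC [23]
  [11] addr=0x7f blk=7 s=3: MISS | VC [23, 15]
  [12] addr=0xb2 blk=11 s=3: MISS | VC [23, 15, 7]
  [13] addr=0x77 blk=7 s=3: VC-HIT | VC [23, 15, 11]
  [14] addr=0x76 blk=7 s=3: L1-HIT | VC [23, 15, 11]
  [15] addr=0xbc blk=11 s=3: VC-HIT | VC [23, 15, 7]
  [16] addr=0x74 blk=7 s=3: VC-HIT | VC [23, 15, 11]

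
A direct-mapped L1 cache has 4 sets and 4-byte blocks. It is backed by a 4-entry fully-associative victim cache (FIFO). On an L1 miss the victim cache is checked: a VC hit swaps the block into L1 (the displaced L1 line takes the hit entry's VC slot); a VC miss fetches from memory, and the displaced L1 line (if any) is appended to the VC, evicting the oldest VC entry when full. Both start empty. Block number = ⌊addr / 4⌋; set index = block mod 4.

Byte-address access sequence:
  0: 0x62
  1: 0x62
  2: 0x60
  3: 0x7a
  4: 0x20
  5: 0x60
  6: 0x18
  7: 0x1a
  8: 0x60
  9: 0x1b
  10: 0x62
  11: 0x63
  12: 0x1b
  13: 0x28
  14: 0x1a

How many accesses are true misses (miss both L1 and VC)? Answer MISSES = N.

MISSES = 5

  [0] addr=0x62 blk=24 s=0: MISS | VC []
  [1] addr=0x62 blk=24 s=0: L1-HIT | VC []
  [2] addr=0x60 blk=24 s=0: L1-HIT | VC []
  [3] addr=0x7a blk=30 s=2: MISS | VC []
  [4] addr=0x20 blk=8 s=0: MISS | VC [24]
  [5] addr=0x60 blk=24 s=0: VC-HIT | VC [8]
  [6] addr=0x18 blk=6 s=2: MISS | VC [8, 30]
  [7] addr=0x1a blk=6 s=2: L1-HIT | VC [8, 30]
  [8] addr=0x60 blk=24 s=0: L1-HIT | VC [8, 30]
  [9] addr=0x1b blk=6 s=2: L1-HIT | VC [8, 30]
  [10] addr=0x62 blk=24 s=0: L1-HIT | VC [8, 30]
  [11] addr=0x63 blk=24 s=0: L1-HIT | VC [8, 30]
  [12] addr=0x1b blk=6 s=2: L1-HIT | VC [8, 30]
  [13] addr=0x28 blk=10 s=2: MISS | VC [8, 30, 6]
  [14] addr=0x1a blk=6 s=2: VC-HIT | VC [8, 30, 10]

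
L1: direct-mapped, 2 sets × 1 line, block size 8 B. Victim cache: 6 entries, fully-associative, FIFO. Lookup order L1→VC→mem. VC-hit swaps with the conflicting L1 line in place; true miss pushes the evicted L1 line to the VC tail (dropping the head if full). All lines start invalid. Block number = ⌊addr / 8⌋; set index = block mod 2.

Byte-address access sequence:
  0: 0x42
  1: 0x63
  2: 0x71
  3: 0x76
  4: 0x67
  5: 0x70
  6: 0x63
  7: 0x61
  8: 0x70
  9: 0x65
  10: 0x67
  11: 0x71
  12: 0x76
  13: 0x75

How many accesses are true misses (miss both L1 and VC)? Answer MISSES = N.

MISSES = 3

0: 0x42 (blk 8, set 0) → MISS  vc=[]
1: 0x63 (blk 12, set 0) → MISS  vc=[8]
2: 0x71 (blk 14, set 0) → MISS  vc=[8, 12]
3: 0x76 (blk 14, set 0) → L1-HIT  vc=[8, 12]
4: 0x67 (blk 12, set 0) → VC-HIT  vc=[8, 14]
5: 0x70 (blk 14, set 0) → VC-HIT  vc=[8, 12]
6: 0x63 (blk 12, set 0) → VC-HIT  vc=[8, 14]
7: 0x61 (blk 12, set 0) → L1-HIT  vc=[8, 14]
8: 0x70 (blk 14, set 0) → VC-HIT  vc=[8, 12]
9: 0x65 (blk 12, set 0) → VC-HIT  vc=[8, 14]
10: 0x67 (blk 12, set 0) → L1-HIT  vc=[8, 14]
11: 0x71 (blk 14, set 0) → VC-HIT  vc=[8, 12]
12: 0x76 (blk 14, set 0) → L1-HIT  vc=[8, 12]
13: 0x75 (blk 14, set 0) → L1-HIT  vc=[8, 12]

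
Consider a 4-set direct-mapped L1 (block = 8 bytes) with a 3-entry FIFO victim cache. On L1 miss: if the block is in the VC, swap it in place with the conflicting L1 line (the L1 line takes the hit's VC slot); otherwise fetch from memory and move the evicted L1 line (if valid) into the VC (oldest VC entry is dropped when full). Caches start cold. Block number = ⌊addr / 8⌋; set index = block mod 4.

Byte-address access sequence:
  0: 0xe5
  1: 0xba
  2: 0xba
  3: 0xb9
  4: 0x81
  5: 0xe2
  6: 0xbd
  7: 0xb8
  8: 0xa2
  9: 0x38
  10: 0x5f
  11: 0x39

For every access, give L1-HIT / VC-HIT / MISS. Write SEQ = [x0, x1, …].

SEQ = [MISS, MISS, L1-HIT, L1-HIT, MISS, VC-HIT, L1-HIT, L1-HIT, MISS, MISS, MISS, VC-HIT]

  [0] addr=0xe5 blk=28 s=0: MISS | VC []
  [1] addr=0xba blk=23 s=3: MISS | VC []
  [2] addr=0xba blk=23 s=3: L1-HIT | VC []
  [3] addr=0xb9 blk=23 s=3: L1-HIT | VC []
  [4] addr=0x81 blk=16 s=0: MISS | VC [28]
  [5] addr=0xe2 blk=28 s=0: VC-HIT | VC [16]
  [6] addr=0xbd blk=23 s=3: L1-HIT | VC [16]
  [7] addr=0xb8 blk=23 s=3: L1-HIT | VC [16]
  [8] addr=0xa2 blk=20 s=0: MISS | VC [16, 28]
  [9] addr=0x38 blk=7 s=3: MISS | VC [16, 28, 23]
  [10] addr=0x5f blk=11 s=3: MISS | VC [28, 23, 7]
  [11] addr=0x39 blk=7 s=3: VC-HIT | VC [28, 23, 11]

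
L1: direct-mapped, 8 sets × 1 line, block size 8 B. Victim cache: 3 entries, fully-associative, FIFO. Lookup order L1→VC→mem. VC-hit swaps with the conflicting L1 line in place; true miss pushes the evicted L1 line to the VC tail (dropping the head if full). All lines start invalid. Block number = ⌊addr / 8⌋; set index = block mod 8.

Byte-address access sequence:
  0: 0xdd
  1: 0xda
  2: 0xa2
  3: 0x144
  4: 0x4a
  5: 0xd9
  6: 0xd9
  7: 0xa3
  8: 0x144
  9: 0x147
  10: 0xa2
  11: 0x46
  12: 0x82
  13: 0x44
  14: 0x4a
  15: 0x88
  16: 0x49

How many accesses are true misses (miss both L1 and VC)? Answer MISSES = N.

0: 0xdd (blk 27, set 3) → MISS  vc=[]
1: 0xda (blk 27, set 3) → L1-HIT  vc=[]
2: 0xa2 (blk 20, set 4) → MISS  vc=[]
3: 0x144 (blk 40, set 0) → MISS  vc=[]
4: 0x4a (blk 9, set 1) → MISS  vc=[]
5: 0xd9 (blk 27, set 3) → L1-HIT  vc=[]
6: 0xd9 (blk 27, set 3) → L1-HIT  vc=[]
7: 0xa3 (blk 20, set 4) → L1-HIT  vc=[]
8: 0x144 (blk 40, set 0) → L1-HIT  vc=[]
9: 0x147 (blk 40, set 0) → L1-HIT  vc=[]
10: 0xa2 (blk 20, set 4) → L1-HIT  vc=[]
11: 0x46 (blk 8, set 0) → MISS  vc=[40]
12: 0x82 (blk 16, set 0) → MISS  vc=[40, 8]
13: 0x44 (blk 8, set 0) → VC-HIT  vc=[40, 16]
14: 0x4a (blk 9, set 1) → L1-HIT  vc=[40, 16]
15: 0x88 (blk 17, set 1) → MISS  vc=[40, 16, 9]
16: 0x49 (blk 9, set 1) → VC-HIT  vc=[40, 16, 17]

MISSES = 7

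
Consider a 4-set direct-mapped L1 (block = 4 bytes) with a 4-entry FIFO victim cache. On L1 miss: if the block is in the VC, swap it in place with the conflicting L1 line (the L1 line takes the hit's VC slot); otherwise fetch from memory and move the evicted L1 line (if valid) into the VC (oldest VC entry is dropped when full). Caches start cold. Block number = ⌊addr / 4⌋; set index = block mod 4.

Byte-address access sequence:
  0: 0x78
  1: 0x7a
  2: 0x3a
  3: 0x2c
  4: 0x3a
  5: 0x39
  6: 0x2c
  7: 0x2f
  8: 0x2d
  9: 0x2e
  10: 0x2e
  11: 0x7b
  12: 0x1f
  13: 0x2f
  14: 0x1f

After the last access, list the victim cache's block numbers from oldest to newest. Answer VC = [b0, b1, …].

  [0] addr=0x78 blk=30 s=2: MISS | VC []
  [1] addr=0x7a blk=30 s=2: L1-HIT | VC []
  [2] addr=0x3a blk=14 s=2: MISS | VC [30]
  [3] addr=0x2c blk=11 s=3: MISS | VC [30]
  [4] addr=0x3a blk=14 s=2: L1-HIT | VC [30]
  [5] addr=0x39 blk=14 s=2: L1-HIT | VC [30]
  [6] addr=0x2c blk=11 s=3: L1-HIT | VC [30]
  [7] addr=0x2f blk=11 s=3: L1-HIT | VC [30]
  [8] addr=0x2d blk=11 s=3: L1-HIT | VC [30]
  [9] addr=0x2e blk=11 s=3: L1-HIT | VC [30]
  [10] addr=0x2e blk=11 s=3: L1-HIT | VC [30]
  [11] addr=0x7b blk=30 s=2: VC-HIT | VC [14]
  [12] addr=0x1f blk=7 s=3: MISS | VC [14, 11]
  [13] addr=0x2f blk=11 s=3: VC-HIT | VC [14, 7]
  [14] addr=0x1f blk=7 s=3: VC-HIT | VC [14, 11]

VC = [14, 11]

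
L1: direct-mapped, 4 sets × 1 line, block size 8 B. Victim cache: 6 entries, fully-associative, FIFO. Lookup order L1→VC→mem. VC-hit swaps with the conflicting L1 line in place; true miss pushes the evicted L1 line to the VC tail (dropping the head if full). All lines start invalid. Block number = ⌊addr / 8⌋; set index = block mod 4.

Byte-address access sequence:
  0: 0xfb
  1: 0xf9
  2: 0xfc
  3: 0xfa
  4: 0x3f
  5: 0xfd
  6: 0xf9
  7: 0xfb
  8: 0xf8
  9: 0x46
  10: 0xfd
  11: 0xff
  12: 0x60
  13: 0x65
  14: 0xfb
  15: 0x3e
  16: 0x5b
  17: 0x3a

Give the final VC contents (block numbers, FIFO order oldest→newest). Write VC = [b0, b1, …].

#0 0xfb→b31/s3 MISS; vc=[]
#1 0xf9→b31/s3 L1-HIT; vc=[]
#2 0xfc→b31/s3 L1-HIT; vc=[]
#3 0xfa→b31/s3 L1-HIT; vc=[]
#4 0x3f→b7/s3 MISS; vc=[31]
#5 0xfd→b31/s3 VC-HIT; vc=[7]
#6 0xf9→b31/s3 L1-HIT; vc=[7]
#7 0xfb→b31/s3 L1-HIT; vc=[7]
#8 0xf8→b31/s3 L1-HIT; vc=[7]
#9 0x46→b8/s0 MISS; vc=[7]
#10 0xfd→b31/s3 L1-HIT; vc=[7]
#11 0xff→b31/s3 L1-HIT; vc=[7]
#12 0x60→b12/s0 MISS; vc=[7,8]
#13 0x65→b12/s0 L1-HIT; vc=[7,8]
#14 0xfb→b31/s3 L1-HIT; vc=[7,8]
#15 0x3e→b7/s3 VC-HIT; vc=[31,8]
#16 0x5b→b11/s3 MISS; vc=[31,8,7]
#17 0x3a→b7/s3 VC-HIT; vc=[31,8,11]

VC = [31, 8, 11]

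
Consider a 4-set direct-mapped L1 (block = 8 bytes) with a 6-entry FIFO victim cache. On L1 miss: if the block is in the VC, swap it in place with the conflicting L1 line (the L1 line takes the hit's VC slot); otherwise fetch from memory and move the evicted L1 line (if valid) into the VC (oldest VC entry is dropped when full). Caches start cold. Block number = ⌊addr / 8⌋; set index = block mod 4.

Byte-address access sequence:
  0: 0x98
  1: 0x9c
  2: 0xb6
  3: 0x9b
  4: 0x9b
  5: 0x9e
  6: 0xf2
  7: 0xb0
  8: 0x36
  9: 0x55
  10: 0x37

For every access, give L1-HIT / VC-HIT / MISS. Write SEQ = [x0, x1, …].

  [0] addr=0x98 blk=19 s=3: MISS | VC []
  [1] addr=0x9c blk=19 s=3: L1-HIT | VC []
  [2] addr=0xb6 blk=22 s=2: MISS | VC []
  [3] addr=0x9b blk=19 s=3: L1-HIT | VC []
  [4] addr=0x9b blk=19 s=3: L1-HIT | VC []
  [5] addr=0x9e blk=19 s=3: L1-HIT | VC []
  [6] addr=0xf2 blk=30 s=2: MISS | VC [22]
  [7] addr=0xb0 blk=22 s=2: VC-HIT | VC [30]
  [8] addr=0x36 blk=6 s=2: MISS | VC [30, 22]
  [9] addr=0x55 blk=10 s=2: MISS | VC [30, 22, 6]
  [10] addr=0x37 blk=6 s=2: VC-HIT | VC [30, 22, 10]

SEQ = [MISS, L1-HIT, MISS, L1-HIT, L1-HIT, L1-HIT, MISS, VC-HIT, MISS, MISS, VC-HIT]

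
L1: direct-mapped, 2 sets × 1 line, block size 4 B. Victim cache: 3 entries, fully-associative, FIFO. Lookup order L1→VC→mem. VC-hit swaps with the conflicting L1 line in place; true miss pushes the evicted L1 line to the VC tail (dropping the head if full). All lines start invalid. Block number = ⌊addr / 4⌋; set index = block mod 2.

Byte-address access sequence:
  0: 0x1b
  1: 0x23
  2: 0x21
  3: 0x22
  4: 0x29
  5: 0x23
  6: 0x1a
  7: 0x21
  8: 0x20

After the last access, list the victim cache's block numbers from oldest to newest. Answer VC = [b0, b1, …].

VC = [6, 10]

#0 0x1b→b6/s0 MISS; vc=[]
#1 0x23→b8/s0 MISS; vc=[6]
#2 0x21→b8/s0 L1-HIT; vc=[6]
#3 0x22→b8/s0 L1-HIT; vc=[6]
#4 0x29→b10/s0 MISS; vc=[6,8]
#5 0x23→b8/s0 VC-HIT; vc=[6,10]
#6 0x1a→b6/s0 VC-HIT; vc=[8,10]
#7 0x21→b8/s0 VC-HIT; vc=[6,10]
#8 0x20→b8/s0 L1-HIT; vc=[6,10]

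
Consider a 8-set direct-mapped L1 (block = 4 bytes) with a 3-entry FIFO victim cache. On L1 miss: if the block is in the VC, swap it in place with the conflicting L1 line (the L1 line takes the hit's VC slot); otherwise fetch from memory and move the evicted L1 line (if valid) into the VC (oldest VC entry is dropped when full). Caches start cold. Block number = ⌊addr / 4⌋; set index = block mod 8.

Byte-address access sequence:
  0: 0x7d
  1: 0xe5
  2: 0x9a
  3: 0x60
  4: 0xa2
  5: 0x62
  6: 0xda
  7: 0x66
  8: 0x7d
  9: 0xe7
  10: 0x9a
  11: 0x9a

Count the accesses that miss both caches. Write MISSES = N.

MISSES = 7

#0 0x7d→b31/s7 MISS; vc=[]
#1 0xe5→b57/s1 MISS; vc=[]
#2 0x9a→b38/s6 MISS; vc=[]
#3 0x60→b24/s0 MISS; vc=[]
#4 0xa2→b40/s0 MISS; vc=[24]
#5 0x62→b24/s0 VC-HIT; vc=[40]
#6 0xda→b54/s6 MISS; vc=[40,38]
#7 0x66→b25/s1 MISS; vc=[40,38,57]
#8 0x7d→b31/s7 L1-HIT; vc=[40,38,57]
#9 0xe7→b57/s1 VC-HIT; vc=[40,38,25]
#10 0x9a→b38/s6 VC-HIT; vc=[40,54,25]
#11 0x9a→b38/s6 L1-HIT; vc=[40,54,25]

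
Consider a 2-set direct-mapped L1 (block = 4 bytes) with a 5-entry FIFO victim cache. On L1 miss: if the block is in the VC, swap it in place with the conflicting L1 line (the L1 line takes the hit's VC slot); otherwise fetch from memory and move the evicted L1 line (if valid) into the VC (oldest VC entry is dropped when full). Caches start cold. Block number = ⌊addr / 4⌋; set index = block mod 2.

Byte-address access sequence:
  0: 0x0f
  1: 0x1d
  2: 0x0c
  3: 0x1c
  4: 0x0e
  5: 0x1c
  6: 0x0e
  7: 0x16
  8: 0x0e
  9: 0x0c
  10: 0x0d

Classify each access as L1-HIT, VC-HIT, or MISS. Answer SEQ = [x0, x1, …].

SEQ = [MISS, MISS, VC-HIT, VC-HIT, VC-HIT, VC-HIT, VC-HIT, MISS, VC-HIT, L1-HIT, L1-HIT]

0: 0xf (blk 3, set 1) → MISS  vc=[]
1: 0x1d (blk 7, set 1) → MISS  vc=[3]
2: 0xc (blk 3, set 1) → VC-HIT  vc=[7]
3: 0x1c (blk 7, set 1) → VC-HIT  vc=[3]
4: 0xe (blk 3, set 1) → VC-HIT  vc=[7]
5: 0x1c (blk 7, set 1) → VC-HIT  vc=[3]
6: 0xe (blk 3, set 1) → VC-HIT  vc=[7]
7: 0x16 (blk 5, set 1) → MISS  vc=[7, 3]
8: 0xe (blk 3, set 1) → VC-HIT  vc=[7, 5]
9: 0xc (blk 3, set 1) → L1-HIT  vc=[7, 5]
10: 0xd (blk 3, set 1) → L1-HIT  vc=[7, 5]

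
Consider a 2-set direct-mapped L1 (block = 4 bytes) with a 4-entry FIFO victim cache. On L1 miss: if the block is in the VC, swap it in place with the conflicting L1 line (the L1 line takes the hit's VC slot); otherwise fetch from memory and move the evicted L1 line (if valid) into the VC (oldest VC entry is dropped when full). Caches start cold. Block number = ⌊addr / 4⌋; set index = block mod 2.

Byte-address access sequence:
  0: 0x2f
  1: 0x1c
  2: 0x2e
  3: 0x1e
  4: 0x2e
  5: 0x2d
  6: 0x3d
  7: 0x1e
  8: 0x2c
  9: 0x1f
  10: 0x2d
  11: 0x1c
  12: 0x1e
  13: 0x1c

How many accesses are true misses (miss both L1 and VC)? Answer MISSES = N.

MISSES = 3

  [0] addr=0x2f blk=11 s=1: MISS | VC []
  [1] addr=0x1c blk=7 s=1: MISS | VC [11]
  [2] addr=0x2e blk=11 s=1: VC-HIT | VC [7]
  [3] addr=0x1e blk=7 s=1: VC-HIT | VC [11]
  [4] addr=0x2e blk=11 s=1: VC-HIT | VC [7]
  [5] addr=0x2d blk=11 s=1: L1-HIT | VC [7]
  [6] addr=0x3d blk=15 s=1: MISS | VC [7, 11]
  [7] addr=0x1e blk=7 s=1: VC-HIT | VC [15, 11]
  [8] addr=0x2c blk=11 s=1: VC-HIT | VC [15, 7]
  [9] addr=0x1f blk=7 s=1: VC-HIT | VC [15, 11]
  [10] addr=0x2d blk=11 s=1: VC-HIT | VC [15, 7]
  [11] addr=0x1c blk=7 s=1: VC-HIT | VC [15, 11]
  [12] addr=0x1e blk=7 s=1: L1-HIT | VC [15, 11]
  [13] addr=0x1c blk=7 s=1: L1-HIT | VC [15, 11]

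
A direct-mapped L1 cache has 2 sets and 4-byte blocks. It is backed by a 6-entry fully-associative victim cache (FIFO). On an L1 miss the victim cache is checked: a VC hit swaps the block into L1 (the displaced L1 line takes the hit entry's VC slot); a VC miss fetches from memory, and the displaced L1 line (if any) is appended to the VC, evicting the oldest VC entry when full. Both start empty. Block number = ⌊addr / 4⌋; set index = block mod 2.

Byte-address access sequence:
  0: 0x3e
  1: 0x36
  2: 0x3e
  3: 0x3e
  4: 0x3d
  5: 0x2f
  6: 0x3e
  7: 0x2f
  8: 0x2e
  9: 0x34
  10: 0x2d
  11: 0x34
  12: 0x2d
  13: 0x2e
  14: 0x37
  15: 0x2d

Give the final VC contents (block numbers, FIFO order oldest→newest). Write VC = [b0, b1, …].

VC = [13, 15]

0: 0x3e (blk 15, set 1) → MISS  vc=[]
1: 0x36 (blk 13, set 1) → MISS  vc=[15]
2: 0x3e (blk 15, set 1) → VC-HIT  vc=[13]
3: 0x3e (blk 15, set 1) → L1-HIT  vc=[13]
4: 0x3d (blk 15, set 1) → L1-HIT  vc=[13]
5: 0x2f (blk 11, set 1) → MISS  vc=[13, 15]
6: 0x3e (blk 15, set 1) → VC-HIT  vc=[13, 11]
7: 0x2f (blk 11, set 1) → VC-HIT  vc=[13, 15]
8: 0x2e (blk 11, set 1) → L1-HIT  vc=[13, 15]
9: 0x34 (blk 13, set 1) → VC-HIT  vc=[11, 15]
10: 0x2d (blk 11, set 1) → VC-HIT  vc=[13, 15]
11: 0x34 (blk 13, set 1) → VC-HIT  vc=[11, 15]
12: 0x2d (blk 11, set 1) → VC-HIT  vc=[13, 15]
13: 0x2e (blk 11, set 1) → L1-HIT  vc=[13, 15]
14: 0x37 (blk 13, set 1) → VC-HIT  vc=[11, 15]
15: 0x2d (blk 11, set 1) → VC-HIT  vc=[13, 15]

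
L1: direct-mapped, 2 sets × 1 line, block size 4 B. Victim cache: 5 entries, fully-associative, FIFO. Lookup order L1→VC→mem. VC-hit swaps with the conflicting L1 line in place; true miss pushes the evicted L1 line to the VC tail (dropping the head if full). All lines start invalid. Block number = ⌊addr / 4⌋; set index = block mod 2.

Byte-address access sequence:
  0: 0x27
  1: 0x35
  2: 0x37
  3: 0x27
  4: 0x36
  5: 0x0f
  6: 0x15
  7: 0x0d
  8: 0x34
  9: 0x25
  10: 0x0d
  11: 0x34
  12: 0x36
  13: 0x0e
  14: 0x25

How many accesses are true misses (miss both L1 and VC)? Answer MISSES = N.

0: 0x27 (blk 9, set 1) → MISS  vc=[]
1: 0x35 (blk 13, set 1) → MISS  vc=[9]
2: 0x37 (blk 13, set 1) → L1-HIT  vc=[9]
3: 0x27 (blk 9, set 1) → VC-HIT  vc=[13]
4: 0x36 (blk 13, set 1) → VC-HIT  vc=[9]
5: 0xf (blk 3, set 1) → MISS  vc=[9, 13]
6: 0x15 (blk 5, set 1) → MISS  vc=[9, 13, 3]
7: 0xd (blk 3, set 1) → VC-HIT  vc=[9, 13, 5]
8: 0x34 (blk 13, set 1) → VC-HIT  vc=[9, 3, 5]
9: 0x25 (blk 9, set 1) → VC-HIT  vc=[13, 3, 5]
10: 0xd (blk 3, set 1) → VC-HIT  vc=[13, 9, 5]
11: 0x34 (blk 13, set 1) → VC-HIT  vc=[3, 9, 5]
12: 0x36 (blk 13, set 1) → L1-HIT  vc=[3, 9, 5]
13: 0xe (blk 3, set 1) → VC-HIT  vc=[13, 9, 5]
14: 0x25 (blk 9, set 1) → VC-HIT  vc=[13, 3, 5]

MISSES = 4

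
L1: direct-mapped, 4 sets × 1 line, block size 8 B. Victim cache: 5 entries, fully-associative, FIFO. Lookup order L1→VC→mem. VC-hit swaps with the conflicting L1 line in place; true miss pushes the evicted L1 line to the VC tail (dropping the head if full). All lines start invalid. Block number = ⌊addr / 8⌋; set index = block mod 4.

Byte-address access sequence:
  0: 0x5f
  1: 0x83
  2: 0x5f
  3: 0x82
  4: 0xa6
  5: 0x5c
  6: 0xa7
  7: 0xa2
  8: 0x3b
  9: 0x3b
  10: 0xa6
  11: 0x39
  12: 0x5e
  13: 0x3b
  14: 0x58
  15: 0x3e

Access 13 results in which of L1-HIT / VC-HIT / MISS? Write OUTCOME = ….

#0 0x5f→b11/s3 MISS; vc=[]
#1 0x83→b16/s0 MISS; vc=[]
#2 0x5f→b11/s3 L1-HIT; vc=[]
#3 0x82→b16/s0 L1-HIT; vc=[]
#4 0xa6→b20/s0 MISS; vc=[16]
#5 0x5c→b11/s3 L1-HIT; vc=[16]
#6 0xa7→b20/s0 L1-HIT; vc=[16]
#7 0xa2→b20/s0 L1-HIT; vc=[16]
#8 0x3b→b7/s3 MISS; vc=[16,11]
#9 0x3b→b7/s3 L1-HIT; vc=[16,11]
#10 0xa6→b20/s0 L1-HIT; vc=[16,11]
#11 0x39→b7/s3 L1-HIT; vc=[16,11]
#12 0x5e→b11/s3 VC-HIT; vc=[16,7]
#13 0x3b→b7/s3 VC-HIT; vc=[16,11]
#14 0x58→b11/s3 VC-HIT; vc=[16,7]
#15 0x3e→b7/s3 VC-HIT; vc=[16,11]

OUTCOME = VC-HIT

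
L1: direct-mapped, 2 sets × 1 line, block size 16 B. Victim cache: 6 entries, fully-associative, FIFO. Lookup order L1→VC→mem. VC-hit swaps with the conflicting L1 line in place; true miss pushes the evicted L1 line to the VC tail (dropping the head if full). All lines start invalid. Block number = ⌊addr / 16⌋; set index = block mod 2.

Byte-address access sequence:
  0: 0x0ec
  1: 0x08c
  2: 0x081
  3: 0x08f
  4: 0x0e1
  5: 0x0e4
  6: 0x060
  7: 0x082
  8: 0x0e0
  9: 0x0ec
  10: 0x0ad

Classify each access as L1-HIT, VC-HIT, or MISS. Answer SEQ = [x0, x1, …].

0: 0xec (blk 14, set 0) → MISS  vc=[]
1: 0x8c (blk 8, set 0) → MISS  vc=[14]
2: 0x81 (blk 8, set 0) → L1-HIT  vc=[14]
3: 0x8f (blk 8, set 0) → L1-HIT  vc=[14]
4: 0xe1 (blk 14, set 0) → VC-HIT  vc=[8]
5: 0xe4 (blk 14, set 0) → L1-HIT  vc=[8]
6: 0x60 (blk 6, set 0) → MISS  vc=[8, 14]
7: 0x82 (blk 8, set 0) → VC-HIT  vc=[6, 14]
8: 0xe0 (blk 14, set 0) → VC-HIT  vc=[6, 8]
9: 0xec (blk 14, set 0) → L1-HIT  vc=[6, 8]
10: 0xad (blk 10, set 0) → MISS  vc=[6, 8, 14]

SEQ = [MISS, MISS, L1-HIT, L1-HIT, VC-HIT, L1-HIT, MISS, VC-HIT, VC-HIT, L1-HIT, MISS]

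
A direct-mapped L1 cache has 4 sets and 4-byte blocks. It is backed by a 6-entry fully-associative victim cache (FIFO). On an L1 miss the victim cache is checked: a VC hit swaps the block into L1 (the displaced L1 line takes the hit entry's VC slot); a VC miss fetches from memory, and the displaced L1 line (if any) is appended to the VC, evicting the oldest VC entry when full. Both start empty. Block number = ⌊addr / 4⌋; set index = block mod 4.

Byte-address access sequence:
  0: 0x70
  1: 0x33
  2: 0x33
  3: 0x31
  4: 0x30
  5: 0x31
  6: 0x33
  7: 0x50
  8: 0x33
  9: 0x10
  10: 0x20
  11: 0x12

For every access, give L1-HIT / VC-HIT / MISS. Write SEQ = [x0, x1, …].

  [0] addr=0x70 blk=28 s=0: MISS | VC []
  [1] addr=0x33 blk=12 s=0: MISS | VC [28]
  [2] addr=0x33 blk=12 s=0: L1-HIT | VC [28]
  [3] addr=0x31 blk=12 s=0: L1-HIT | VC [28]
  [4] addr=0x30 blk=12 s=0: L1-HIT | VC [28]
  [5] addr=0x31 blk=12 s=0: L1-HIT | VC [28]
  [6] addr=0x33 blk=12 s=0: L1-HIT | VC [28]
  [7] addr=0x50 blk=20 s=0: MISS | VC [28, 12]
  [8] addr=0x33 blk=12 s=0: VC-HIT | VC [28, 20]
  [9] addr=0x10 blk=4 s=0: MISS | VC [28, 20, 12]
  [10] addr=0x20 blk=8 s=0: MISS | VC [28, 20, 12, 4]
  [11] addr=0x12 blk=4 s=0: VC-HIT | VC [28, 20, 12, 8]

SEQ = [MISS, MISS, L1-HIT, L1-HIT, L1-HIT, L1-HIT, L1-HIT, MISS, VC-HIT, MISS, MISS, VC-HIT]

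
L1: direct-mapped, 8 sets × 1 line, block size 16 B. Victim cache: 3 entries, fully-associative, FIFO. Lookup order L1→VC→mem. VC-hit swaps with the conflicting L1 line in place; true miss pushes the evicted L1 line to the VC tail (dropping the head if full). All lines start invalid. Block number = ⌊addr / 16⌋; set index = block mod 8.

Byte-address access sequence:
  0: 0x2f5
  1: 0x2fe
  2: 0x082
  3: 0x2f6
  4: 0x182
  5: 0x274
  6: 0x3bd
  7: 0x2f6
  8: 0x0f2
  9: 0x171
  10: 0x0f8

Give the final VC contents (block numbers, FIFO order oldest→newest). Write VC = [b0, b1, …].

#0 0x2f5→b47/s7 MISS; vc=[]
#1 0x2fe→b47/s7 L1-HIT; vc=[]
#2 0x82→b8/s0 MISS; vc=[]
#3 0x2f6→b47/s7 L1-HIT; vc=[]
#4 0x182→b24/s0 MISS; vc=[8]
#5 0x274→b39/s7 MISS; vc=[8,47]
#6 0x3bd→b59/s3 MISS; vc=[8,47]
#7 0x2f6→b47/s7 VC-HIT; vc=[8,39]
#8 0xf2→b15/s7 MISS; vc=[8,39,47]
#9 0x171→b23/s7 MISS; vc=[39,47,15]
#10 0xf8→b15/s7 VC-HIT; vc=[39,47,23]

VC = [39, 47, 23]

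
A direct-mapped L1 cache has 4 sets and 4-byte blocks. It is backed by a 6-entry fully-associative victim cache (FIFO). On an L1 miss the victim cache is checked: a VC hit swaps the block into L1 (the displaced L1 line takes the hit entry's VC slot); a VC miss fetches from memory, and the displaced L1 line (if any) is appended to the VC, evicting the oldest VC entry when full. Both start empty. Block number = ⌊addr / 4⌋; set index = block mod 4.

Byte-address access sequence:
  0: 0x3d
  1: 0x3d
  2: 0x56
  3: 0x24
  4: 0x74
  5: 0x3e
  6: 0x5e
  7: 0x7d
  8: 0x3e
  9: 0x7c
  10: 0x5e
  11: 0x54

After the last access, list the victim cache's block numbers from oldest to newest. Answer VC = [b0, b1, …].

#0 0x3d→b15/s3 MISS; vc=[]
#1 0x3d→b15/s3 L1-HIT; vc=[]
#2 0x56→b21/s1 MISS; vc=[]
#3 0x24→b9/s1 MISS; vc=[21]
#4 0x74→b29/s1 MISS; vc=[21,9]
#5 0x3e→b15/s3 L1-HIT; vc=[21,9]
#6 0x5e→b23/s3 MISS; vc=[21,9,15]
#7 0x7d→b31/s3 MISS; vc=[21,9,15,23]
#8 0x3e→b15/s3 VC-HIT; vc=[21,9,31,23]
#9 0x7c→b31/s3 VC-HIT; vc=[21,9,15,23]
#10 0x5e→b23/s3 VC-HIT; vc=[21,9,15,31]
#11 0x54→b21/s1 VC-HIT; vc=[29,9,15,31]

VC = [29, 9, 15, 31]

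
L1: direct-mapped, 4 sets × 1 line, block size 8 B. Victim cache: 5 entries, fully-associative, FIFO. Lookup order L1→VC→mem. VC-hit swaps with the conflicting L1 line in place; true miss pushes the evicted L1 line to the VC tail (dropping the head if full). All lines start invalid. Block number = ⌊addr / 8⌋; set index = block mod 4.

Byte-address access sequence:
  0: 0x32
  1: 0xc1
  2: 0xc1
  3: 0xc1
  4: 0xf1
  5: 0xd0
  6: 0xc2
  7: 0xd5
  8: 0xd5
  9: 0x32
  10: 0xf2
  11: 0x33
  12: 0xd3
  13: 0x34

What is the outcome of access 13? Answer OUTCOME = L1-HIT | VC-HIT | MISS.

OUTCOME = VC-HIT

#0 0x32→b6/s2 MISS; vc=[]
#1 0xc1→b24/s0 MISS; vc=[]
#2 0xc1→b24/s0 L1-HIT; vc=[]
#3 0xc1→b24/s0 L1-HIT; vc=[]
#4 0xf1→b30/s2 MISS; vc=[6]
#5 0xd0→b26/s2 MISS; vc=[6,30]
#6 0xc2→b24/s0 L1-HIT; vc=[6,30]
#7 0xd5→b26/s2 L1-HIT; vc=[6,30]
#8 0xd5→b26/s2 L1-HIT; vc=[6,30]
#9 0x32→b6/s2 VC-HIT; vc=[26,30]
#10 0xf2→b30/s2 VC-HIT; vc=[26,6]
#11 0x33→b6/s2 VC-HIT; vc=[26,30]
#12 0xd3→b26/s2 VC-HIT; vc=[6,30]
#13 0x34→b6/s2 VC-HIT; vc=[26,30]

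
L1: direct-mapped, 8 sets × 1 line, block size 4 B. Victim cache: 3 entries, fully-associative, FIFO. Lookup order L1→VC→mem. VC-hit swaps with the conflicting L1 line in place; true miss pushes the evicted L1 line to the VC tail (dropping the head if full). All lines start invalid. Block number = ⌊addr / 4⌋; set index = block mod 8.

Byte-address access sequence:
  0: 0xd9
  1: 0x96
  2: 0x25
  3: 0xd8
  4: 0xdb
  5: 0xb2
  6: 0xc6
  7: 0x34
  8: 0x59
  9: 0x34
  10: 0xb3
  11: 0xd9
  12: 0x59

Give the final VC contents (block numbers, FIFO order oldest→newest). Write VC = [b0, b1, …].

  [0] addr=0xd9 blk=54 s=6: MISS | VC []
  [1] addr=0x96 blk=37 s=5: MISS | VC []
  [2] addr=0x25 blk=9 s=1: MISS | VC []
  [3] addr=0xd8 blk=54 s=6: L1-HIT | VC []
  [4] addr=0xdb blk=54 s=6: L1-HIT | VC []
  [5] addr=0xb2 blk=44 s=4: MISS | VC []
  [6] addr=0xc6 blk=49 s=1: MISS | VC [9]
  [7] addr=0x34 blk=13 s=5: MISS | VC [9, 37]
  [8] addr=0x59 blk=22 s=6: MISS | VC [9, 37, 54]
  [9] addr=0x34 blk=13 s=5: L1-HIT | VC [9, 37, 54]
  [10] addr=0xb3 blk=44 s=4: L1-HIT | VC [9, 37, 54]
  [11] addr=0xd9 blk=54 s=6: VC-HIT | VC [9, 37, 22]
  [12] addr=0x59 blk=22 s=6: VC-HIT | VC [9, 37, 54]

VC = [9, 37, 54]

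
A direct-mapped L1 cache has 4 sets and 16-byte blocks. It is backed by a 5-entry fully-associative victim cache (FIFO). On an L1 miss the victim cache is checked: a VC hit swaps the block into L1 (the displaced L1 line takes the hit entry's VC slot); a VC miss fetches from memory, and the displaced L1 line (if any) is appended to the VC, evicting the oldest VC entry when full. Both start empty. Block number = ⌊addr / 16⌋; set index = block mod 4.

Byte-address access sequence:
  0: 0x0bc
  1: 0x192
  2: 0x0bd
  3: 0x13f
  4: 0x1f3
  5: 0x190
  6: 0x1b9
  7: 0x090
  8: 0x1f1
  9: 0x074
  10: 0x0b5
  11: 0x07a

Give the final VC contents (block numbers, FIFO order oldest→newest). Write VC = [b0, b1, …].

VC = [11, 19, 27, 25, 31]

0: 0xbc (blk 11, set 3) → MISS  vc=[]
1: 0x192 (blk 25, set 1) → MISS  vc=[]
2: 0xbd (blk 11, set 3) → L1-HIT  vc=[]
3: 0x13f (blk 19, set 3) → MISS  vc=[11]
4: 0x1f3 (blk 31, set 3) → MISS  vc=[11, 19]
5: 0x190 (blk 25, set 1) → L1-HIT  vc=[11, 19]
6: 0x1b9 (blk 27, set 3) → MISS  vc=[11, 19, 31]
7: 0x90 (blk 9, set 1) → MISS  vc=[11, 19, 31, 25]
8: 0x1f1 (blk 31, set 3) → VC-HIT  vc=[11, 19, 27, 25]
9: 0x74 (blk 7, set 3) → MISS  vc=[11, 19, 27, 25, 31]
10: 0xb5 (blk 11, set 3) → VC-HIT  vc=[7, 19, 27, 25, 31]
11: 0x7a (blk 7, set 3) → VC-HIT  vc=[11, 19, 27, 25, 31]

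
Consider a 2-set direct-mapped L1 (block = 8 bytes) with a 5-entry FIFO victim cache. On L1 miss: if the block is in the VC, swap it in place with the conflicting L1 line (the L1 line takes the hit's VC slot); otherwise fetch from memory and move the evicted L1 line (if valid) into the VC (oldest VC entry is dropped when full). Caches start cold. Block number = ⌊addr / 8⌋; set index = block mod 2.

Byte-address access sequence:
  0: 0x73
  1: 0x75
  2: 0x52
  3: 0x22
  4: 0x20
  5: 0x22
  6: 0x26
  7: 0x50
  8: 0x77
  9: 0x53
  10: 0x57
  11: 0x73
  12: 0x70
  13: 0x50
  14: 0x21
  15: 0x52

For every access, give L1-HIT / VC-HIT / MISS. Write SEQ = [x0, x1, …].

SEQ = [MISS, L1-HIT, MISS, MISS, L1-HIT, L1-HIT, L1-HIT, VC-HIT, VC-HIT, VC-HIT, L1-HIT, VC-HIT, L1-HIT, VC-HIT, VC-HIT, VC-HIT]

  [0] addr=0x73 blk=14 s=0: MISS | VC []
  [1] addr=0x75 blk=14 s=0: L1-HIT | VC []
  [2] addr=0x52 blk=10 s=0: MISS | VC [14]
  [3] addr=0x22 blk=4 s=0: MISS | VC [14, 10]
  [4] addr=0x20 blk=4 s=0: L1-HIT | VC [14, 10]
  [5] addr=0x22 blk=4 s=0: L1-HIT | VC [14, 10]
  [6] addr=0x26 blk=4 s=0: L1-HIT | VC [14, 10]
  [7] addr=0x50 blk=10 s=0: VC-HIT | VC [14, 4]
  [8] addr=0x77 blk=14 s=0: VC-HIT | VC [10, 4]
  [9] addr=0x53 blk=10 s=0: VC-HIT | VC [14, 4]
  [10] addr=0x57 blk=10 s=0: L1-HIT | VC [14, 4]
  [11] addr=0x73 blk=14 s=0: VC-HIT | VC [10, 4]
  [12] addr=0x70 blk=14 s=0: L1-HIT | VC [10, 4]
  [13] addr=0x50 blk=10 s=0: VC-HIT | VC [14, 4]
  [14] addr=0x21 blk=4 s=0: VC-HIT | VC [14, 10]
  [15] addr=0x52 blk=10 s=0: VC-HIT | VC [14, 4]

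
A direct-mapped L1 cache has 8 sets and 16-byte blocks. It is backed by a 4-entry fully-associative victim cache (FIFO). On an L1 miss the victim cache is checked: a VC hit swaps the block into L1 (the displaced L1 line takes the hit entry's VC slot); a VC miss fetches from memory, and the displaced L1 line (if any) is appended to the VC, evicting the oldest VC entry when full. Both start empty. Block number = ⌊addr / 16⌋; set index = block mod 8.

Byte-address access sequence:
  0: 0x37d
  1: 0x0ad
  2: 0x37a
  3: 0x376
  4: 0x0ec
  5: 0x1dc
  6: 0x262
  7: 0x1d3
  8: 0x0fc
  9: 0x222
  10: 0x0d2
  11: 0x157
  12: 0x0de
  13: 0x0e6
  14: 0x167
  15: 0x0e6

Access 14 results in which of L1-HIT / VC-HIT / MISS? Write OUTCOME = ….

0: 0x37d (blk 55, set 7) → MISS  vc=[]
1: 0xad (blk 10, set 2) → MISS  vc=[]
2: 0x37a (blk 55, set 7) → L1-HIT  vc=[]
3: 0x376 (blk 55, set 7) → L1-HIT  vc=[]
4: 0xec (blk 14, set 6) → MISS  vc=[]
5: 0x1dc (blk 29, set 5) → MISS  vc=[]
6: 0x262 (blk 38, set 6) → MISS  vc=[14]
7: 0x1d3 (blk 29, set 5) → L1-HIT  vc=[14]
8: 0xfc (blk 15, set 7) → MISS  vc=[14, 55]
9: 0x222 (blk 34, set 2) → MISS  vc=[14, 55, 10]
10: 0xd2 (blk 13, set 5) → MISS  vc=[14, 55, 10, 29]
11: 0x157 (blk 21, set 5) → MISS  vc=[55, 10, 29, 13]
12: 0xde (blk 13, set 5) → VC-HIT  vc=[55, 10, 29, 21]
13: 0xe6 (blk 14, set 6) → MISS  vc=[10, 29, 21, 38]
14: 0x167 (blk 22, set 6) → MISS  vc=[29, 21, 38, 14]
15: 0xe6 (blk 14, set 6) → VC-HIT  vc=[29, 21, 38, 22]

OUTCOME = MISS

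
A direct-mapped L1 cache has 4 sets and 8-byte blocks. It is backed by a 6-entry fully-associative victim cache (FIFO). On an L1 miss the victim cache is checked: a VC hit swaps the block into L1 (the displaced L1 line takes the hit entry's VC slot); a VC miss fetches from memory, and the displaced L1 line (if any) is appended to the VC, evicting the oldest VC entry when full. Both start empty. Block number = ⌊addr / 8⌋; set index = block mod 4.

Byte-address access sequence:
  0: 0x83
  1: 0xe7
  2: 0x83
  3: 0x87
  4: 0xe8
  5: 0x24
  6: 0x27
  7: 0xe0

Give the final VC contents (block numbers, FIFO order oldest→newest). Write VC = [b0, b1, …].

#0 0x83→b16/s0 MISS; vc=[]
#1 0xe7→b28/s0 MISS; vc=[16]
#2 0x83→b16/s0 VC-HIT; vc=[28]
#3 0x87→b16/s0 L1-HIT; vc=[28]
#4 0xe8→b29/s1 MISS; vc=[28]
#5 0x24→b4/s0 MISS; vc=[28,16]
#6 0x27→b4/s0 L1-HIT; vc=[28,16]
#7 0xe0→b28/s0 VC-HIT; vc=[4,16]

VC = [4, 16]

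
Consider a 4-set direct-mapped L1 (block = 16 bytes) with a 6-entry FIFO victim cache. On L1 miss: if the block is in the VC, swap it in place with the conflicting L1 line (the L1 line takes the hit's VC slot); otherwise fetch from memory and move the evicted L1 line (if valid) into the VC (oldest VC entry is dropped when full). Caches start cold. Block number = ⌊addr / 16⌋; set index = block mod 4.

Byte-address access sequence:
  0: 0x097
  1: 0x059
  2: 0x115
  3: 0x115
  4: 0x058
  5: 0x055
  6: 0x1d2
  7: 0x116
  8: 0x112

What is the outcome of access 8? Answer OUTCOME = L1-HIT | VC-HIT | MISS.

OUTCOME = L1-HIT

#0 0x97→b9/s1 MISS; vc=[]
#1 0x59→b5/s1 MISS; vc=[9]
#2 0x115→b17/s1 MISS; vc=[9,5]
#3 0x115→b17/s1 L1-HIT; vc=[9,5]
#4 0x58→b5/s1 VC-HIT; vc=[9,17]
#5 0x55→b5/s1 L1-HIT; vc=[9,17]
#6 0x1d2→b29/s1 MISS; vc=[9,17,5]
#7 0x116→b17/s1 VC-HIT; vc=[9,29,5]
#8 0x112→b17/s1 L1-HIT; vc=[9,29,5]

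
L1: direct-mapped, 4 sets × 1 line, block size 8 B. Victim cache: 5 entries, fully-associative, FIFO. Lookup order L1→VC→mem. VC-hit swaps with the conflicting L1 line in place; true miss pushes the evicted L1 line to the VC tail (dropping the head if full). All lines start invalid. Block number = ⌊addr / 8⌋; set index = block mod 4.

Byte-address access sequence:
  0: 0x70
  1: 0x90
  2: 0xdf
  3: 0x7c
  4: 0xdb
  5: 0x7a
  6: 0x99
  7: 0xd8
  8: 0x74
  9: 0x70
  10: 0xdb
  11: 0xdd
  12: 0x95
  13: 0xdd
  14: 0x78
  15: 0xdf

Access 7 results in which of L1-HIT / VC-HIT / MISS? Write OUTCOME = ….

OUTCOME = VC-HIT

0: 0x70 (blk 14, set 2) → MISS  vc=[]
1: 0x90 (blk 18, set 2) → MISS  vc=[14]
2: 0xdf (blk 27, set 3) → MISS  vc=[14]
3: 0x7c (blk 15, set 3) → MISS  vc=[14, 27]
4: 0xdb (blk 27, set 3) → VC-HIT  vc=[14, 15]
5: 0x7a (blk 15, set 3) → VC-HIT  vc=[14, 27]
6: 0x99 (blk 19, set 3) → MISS  vc=[14, 27, 15]
7: 0xd8 (blk 27, set 3) → VC-HIT  vc=[14, 19, 15]
8: 0x74 (blk 14, set 2) → VC-HIT  vc=[18, 19, 15]
9: 0x70 (blk 14, set 2) → L1-HIT  vc=[18, 19, 15]
10: 0xdb (blk 27, set 3) → L1-HIT  vc=[18, 19, 15]
11: 0xdd (blk 27, set 3) → L1-HIT  vc=[18, 19, 15]
12: 0x95 (blk 18, set 2) → VC-HIT  vc=[14, 19, 15]
13: 0xdd (blk 27, set 3) → L1-HIT  vc=[14, 19, 15]
14: 0x78 (blk 15, set 3) → VC-HIT  vc=[14, 19, 27]
15: 0xdf (blk 27, set 3) → VC-HIT  vc=[14, 19, 15]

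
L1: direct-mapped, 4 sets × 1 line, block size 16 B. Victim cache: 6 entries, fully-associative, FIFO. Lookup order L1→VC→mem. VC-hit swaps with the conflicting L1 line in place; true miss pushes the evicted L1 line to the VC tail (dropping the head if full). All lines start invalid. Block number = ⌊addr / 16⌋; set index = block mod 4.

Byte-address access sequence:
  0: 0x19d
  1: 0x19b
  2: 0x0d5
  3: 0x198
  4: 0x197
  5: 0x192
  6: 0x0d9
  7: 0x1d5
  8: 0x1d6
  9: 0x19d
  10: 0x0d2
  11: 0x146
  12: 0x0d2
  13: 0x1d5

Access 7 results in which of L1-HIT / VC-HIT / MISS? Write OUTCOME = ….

OUTCOME = MISS

  [0] addr=0x19d blk=25 s=1: MISS | VC []
  [1] addr=0x19b blk=25 s=1: L1-HIT | VC []
  [2] addr=0xd5 blk=13 s=1: MISS | VC [25]
  [3] addr=0x198 blk=25 s=1: VC-HIT | VC [13]
  [4] addr=0x197 blk=25 s=1: L1-HIT | VC [13]
  [5] addr=0x192 blk=25 s=1: L1-HIT | VC [13]
  [6] addr=0xd9 blk=13 s=1: VC-HIT | VC [25]
  [7] addr=0x1d5 blk=29 s=1: MISS | VC [25, 13]
  [8] addr=0x1d6 blk=29 s=1: L1-HIT | VC [25, 13]
  [9] addr=0x19d blk=25 s=1: VC-HIT | VC [29, 13]
  [10] addr=0xd2 blk=13 s=1: VC-HIT | VC [29, 25]
  [11] addr=0x146 blk=20 s=0: MISS | VC [29, 25]
  [12] addr=0xd2 blk=13 s=1: L1-HIT | VC [29, 25]
  [13] addr=0x1d5 blk=29 s=1: VC-HIT | VC [13, 25]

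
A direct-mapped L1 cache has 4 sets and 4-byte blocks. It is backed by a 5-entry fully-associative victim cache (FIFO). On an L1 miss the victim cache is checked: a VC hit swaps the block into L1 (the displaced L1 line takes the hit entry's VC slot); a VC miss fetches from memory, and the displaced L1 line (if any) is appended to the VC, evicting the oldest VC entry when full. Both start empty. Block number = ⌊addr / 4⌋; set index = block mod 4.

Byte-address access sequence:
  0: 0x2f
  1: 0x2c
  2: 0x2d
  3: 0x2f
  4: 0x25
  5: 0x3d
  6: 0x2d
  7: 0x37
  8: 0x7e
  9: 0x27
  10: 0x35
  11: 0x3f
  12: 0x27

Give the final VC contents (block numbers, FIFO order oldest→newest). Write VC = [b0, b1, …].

VC = [31, 13, 11]

#0 0x2f→b11/s3 MISS; vc=[]
#1 0x2c→b11/s3 L1-HIT; vc=[]
#2 0x2d→b11/s3 L1-HIT; vc=[]
#3 0x2f→b11/s3 L1-HIT; vc=[]
#4 0x25→b9/s1 MISS; vc=[]
#5 0x3d→b15/s3 MISS; vc=[11]
#6 0x2d→b11/s3 VC-HIT; vc=[15]
#7 0x37→b13/s1 MISS; vc=[15,9]
#8 0x7e→b31/s3 MISS; vc=[15,9,11]
#9 0x27→b9/s1 VC-HIT; vc=[15,13,11]
#10 0x35→b13/s1 VC-HIT; vc=[15,9,11]
#11 0x3f→b15/s3 VC-HIT; vc=[31,9,11]
#12 0x27→b9/s1 VC-HIT; vc=[31,13,11]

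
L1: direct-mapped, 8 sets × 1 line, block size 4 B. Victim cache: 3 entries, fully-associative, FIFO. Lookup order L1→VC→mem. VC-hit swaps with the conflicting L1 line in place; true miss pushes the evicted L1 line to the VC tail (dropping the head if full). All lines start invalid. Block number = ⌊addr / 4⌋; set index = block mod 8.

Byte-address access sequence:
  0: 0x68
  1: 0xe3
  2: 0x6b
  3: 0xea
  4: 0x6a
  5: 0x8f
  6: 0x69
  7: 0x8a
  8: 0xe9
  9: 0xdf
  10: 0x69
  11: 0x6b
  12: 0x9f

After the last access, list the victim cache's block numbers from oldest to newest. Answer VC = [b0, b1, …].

VC = [34, 58, 55]

0: 0x68 (blk 26, set 2) → MISS  vc=[]
1: 0xe3 (blk 56, set 0) → MISS  vc=[]
2: 0x6b (blk 26, set 2) → L1-HIT  vc=[]
3: 0xea (blk 58, set 2) → MISS  vc=[26]
4: 0x6a (blk 26, set 2) → VC-HIT  vc=[58]
5: 0x8f (blk 35, set 3) → MISS  vc=[58]
6: 0x69 (blk 26, set 2) → L1-HIT  vc=[58]
7: 0x8a (blk 34, set 2) → MISS  vc=[58, 26]
8: 0xe9 (blk 58, set 2) → VC-HIT  vc=[34, 26]
9: 0xdf (blk 55, set 7) → MISS  vc=[34, 26]
10: 0x69 (blk 26, set 2) → VC-HIT  vc=[34, 58]
11: 0x6b (blk 26, set 2) → L1-HIT  vc=[34, 58]
12: 0x9f (blk 39, set 7) → MISS  vc=[34, 58, 55]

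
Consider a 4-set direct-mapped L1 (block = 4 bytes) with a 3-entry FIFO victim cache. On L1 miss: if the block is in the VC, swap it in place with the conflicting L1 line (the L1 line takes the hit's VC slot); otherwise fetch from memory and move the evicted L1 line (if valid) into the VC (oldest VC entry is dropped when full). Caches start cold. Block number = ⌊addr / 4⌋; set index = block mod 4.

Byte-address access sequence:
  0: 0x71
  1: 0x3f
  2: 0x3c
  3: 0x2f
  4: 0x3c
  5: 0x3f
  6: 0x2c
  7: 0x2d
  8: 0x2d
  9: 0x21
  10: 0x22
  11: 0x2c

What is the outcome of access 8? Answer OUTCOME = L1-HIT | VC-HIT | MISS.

OUTCOME = L1-HIT

  [0] addr=0x71 blk=28 s=0: MISS | VC []
  [1] addr=0x3f blk=15 s=3: MISS | VC []
  [2] addr=0x3c blk=15 s=3: L1-HIT | VC []
  [3] addr=0x2f blk=11 s=3: MISS | VC [15]
  [4] addr=0x3c blk=15 s=3: VC-HIT | VC [11]
  [5] addr=0x3f blk=15 s=3: L1-HIT | VC [11]
  [6] addr=0x2c blk=11 s=3: VC-HIT | VC [15]
  [7] addr=0x2d blk=11 s=3: L1-HIT | VC [15]
  [8] addr=0x2d blk=11 s=3: L1-HIT | VC [15]
  [9] addr=0x21 blk=8 s=0: MISS | VC [15, 28]
  [10] addr=0x22 blk=8 s=0: L1-HIT | VC [15, 28]
  [11] addr=0x2c blk=11 s=3: L1-HIT | VC [15, 28]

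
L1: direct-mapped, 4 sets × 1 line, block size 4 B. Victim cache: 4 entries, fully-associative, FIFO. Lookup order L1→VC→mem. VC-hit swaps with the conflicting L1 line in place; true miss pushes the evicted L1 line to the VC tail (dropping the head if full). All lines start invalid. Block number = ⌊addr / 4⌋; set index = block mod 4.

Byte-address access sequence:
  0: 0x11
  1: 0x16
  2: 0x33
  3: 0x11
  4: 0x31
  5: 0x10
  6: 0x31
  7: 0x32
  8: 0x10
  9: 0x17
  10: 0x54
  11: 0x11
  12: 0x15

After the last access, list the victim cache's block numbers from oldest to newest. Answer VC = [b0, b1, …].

  [0] addr=0x11 blk=4 s=0: MISS | VC []
  [1] addr=0x16 blk=5 s=1: MISS | VC []
  [2] addr=0x33 blk=12 s=0: MISS | VC [4]
  [3] addr=0x11 blk=4 s=0: VC-HIT | VC [12]
  [4] addr=0x31 blk=12 s=0: VC-HIT | VC [4]
  [5] addr=0x10 blk=4 s=0: VC-HIT | VC [12]
  [6] addr=0x31 blk=12 s=0: VC-HIT | VC [4]
  [7] addr=0x32 blk=12 s=0: L1-HIT | VC [4]
  [8] addr=0x10 blk=4 s=0: VC-HIT | VC [12]
  [9] addr=0x17 blk=5 s=1: L1-HIT | VC [12]
  [10] addr=0x54 blk=21 s=1: MISS | VC [12, 5]
  [11] addr=0x11 blk=4 s=0: L1-HIT | VC [12, 5]
  [12] addr=0x15 blk=5 s=1: VC-HIT | VC [12, 21]

VC = [12, 21]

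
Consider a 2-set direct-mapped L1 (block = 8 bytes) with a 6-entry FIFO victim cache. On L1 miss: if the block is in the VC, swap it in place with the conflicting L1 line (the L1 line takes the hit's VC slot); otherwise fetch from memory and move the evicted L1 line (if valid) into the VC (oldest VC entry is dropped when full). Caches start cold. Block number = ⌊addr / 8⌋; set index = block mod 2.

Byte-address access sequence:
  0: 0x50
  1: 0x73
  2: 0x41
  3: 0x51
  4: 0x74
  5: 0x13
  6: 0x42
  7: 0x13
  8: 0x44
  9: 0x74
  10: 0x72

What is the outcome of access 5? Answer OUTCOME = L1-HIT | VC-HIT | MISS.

OUTCOME = MISS

0: 0x50 (blk 10, set 0) → MISS  vc=[]
1: 0x73 (blk 14, set 0) → MISS  vc=[10]
2: 0x41 (blk 8, set 0) → MISS  vc=[10, 14]
3: 0x51 (blk 10, set 0) → VC-HIT  vc=[8, 14]
4: 0x74 (blk 14, set 0) → VC-HIT  vc=[8, 10]
5: 0x13 (blk 2, set 0) → MISS  vc=[8, 10, 14]
6: 0x42 (blk 8, set 0) → VC-HIT  vc=[2, 10, 14]
7: 0x13 (blk 2, set 0) → VC-HIT  vc=[8, 10, 14]
8: 0x44 (blk 8, set 0) → VC-HIT  vc=[2, 10, 14]
9: 0x74 (blk 14, set 0) → VC-HIT  vc=[2, 10, 8]
10: 0x72 (blk 14, set 0) → L1-HIT  vc=[2, 10, 8]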